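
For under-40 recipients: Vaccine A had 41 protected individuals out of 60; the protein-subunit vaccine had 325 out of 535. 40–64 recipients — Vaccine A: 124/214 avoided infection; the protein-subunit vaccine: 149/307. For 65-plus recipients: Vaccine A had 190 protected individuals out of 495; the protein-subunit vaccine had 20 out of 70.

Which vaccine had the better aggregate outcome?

Under-40: Vaccine A 41/60 = 68.3%, the protein-subunit vaccine 325/535 = 60.7% → Vaccine A
40–64: Vaccine A 124/214 = 57.9%, the protein-subunit vaccine 149/307 = 48.5% → Vaccine A
65-plus: Vaccine A 190/495 = 38.4%, the protein-subunit vaccine 20/70 = 28.6% → Vaccine A
Overall: Vaccine A 355/769 = 46.2%, the protein-subunit vaccine 494/912 = 54.2% → the protein-subunit vaccine
(Vaccine A wins every age group but the protein-subunit vaccine wins overall — Vaccine A's recipients skew toward the low-rate 65-plus group.)

the protein-subunit vaccine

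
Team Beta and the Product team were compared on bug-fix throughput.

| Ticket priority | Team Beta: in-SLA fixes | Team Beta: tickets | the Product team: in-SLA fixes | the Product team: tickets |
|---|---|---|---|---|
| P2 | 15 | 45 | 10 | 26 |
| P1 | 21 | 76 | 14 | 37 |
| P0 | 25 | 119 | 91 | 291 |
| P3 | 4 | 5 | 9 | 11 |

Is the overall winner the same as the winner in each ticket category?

P2: Team Beta 15/45 = 33.3%, the Product team 10/26 = 38.5% → the Product team
P1: Team Beta 21/76 = 27.6%, the Product team 14/37 = 37.8% → the Product team
P0: Team Beta 25/119 = 21.0%, the Product team 91/291 = 31.3% → the Product team
P3: Team Beta 4/5 = 80.0%, the Product team 9/11 = 81.8% → the Product team
Overall: Team Beta 65/245 = 26.5%, the Product team 124/365 = 34.0% → the Product team
The Product team wins overall and in every ticket group — no reversal.

Yes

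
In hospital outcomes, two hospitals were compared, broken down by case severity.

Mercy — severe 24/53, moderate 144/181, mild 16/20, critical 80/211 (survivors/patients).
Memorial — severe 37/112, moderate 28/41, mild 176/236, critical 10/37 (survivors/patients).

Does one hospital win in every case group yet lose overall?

Yes

Severe: Mercy 24/53 = 45.3%, Memorial 37/112 = 33.0% → Mercy
Moderate: Mercy 144/181 = 79.6%, Memorial 28/41 = 68.3% → Mercy
Mild: Mercy 16/20 = 80.0%, Memorial 176/236 = 74.6% → Mercy
Critical: Mercy 80/211 = 37.9%, Memorial 10/37 = 27.0% → Mercy
Overall: Mercy 264/465 = 56.8%, Memorial 251/426 = 58.9% → Memorial
Mercy wins each case group but Memorial wins overall — the comparison reverses. Mercy's patients skew toward critical, which has a lower base rate.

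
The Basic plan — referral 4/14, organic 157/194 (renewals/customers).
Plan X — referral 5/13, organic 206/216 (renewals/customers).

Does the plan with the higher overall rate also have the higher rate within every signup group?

Referral: the Basic plan 4/14 = 28.6%, Plan X 5/13 = 38.5% → Plan X
Organic: the Basic plan 157/194 = 80.9%, Plan X 206/216 = 95.4% → Plan X
Overall: the Basic plan 161/208 = 77.4%, Plan X 211/229 = 92.1% → Plan X
Plan X wins overall and in every signup group — no reversal.

Yes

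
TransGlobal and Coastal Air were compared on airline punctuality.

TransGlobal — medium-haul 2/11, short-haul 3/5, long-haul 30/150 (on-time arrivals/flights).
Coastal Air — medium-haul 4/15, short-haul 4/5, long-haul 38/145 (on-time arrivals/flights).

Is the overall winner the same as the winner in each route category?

Yes

Medium-haul: TransGlobal 2/11 = 18.2%, Coastal Air 4/15 = 26.7% → Coastal Air
Short-haul: TransGlobal 3/5 = 60.0%, Coastal Air 4/5 = 80.0% → Coastal Air
Long-haul: TransGlobal 30/150 = 20.0%, Coastal Air 38/145 = 26.2% → Coastal Air
Overall: TransGlobal 35/166 = 21.1%, Coastal Air 46/165 = 27.9% → Coastal Air
Coastal Air wins overall and in every route group — no reversal.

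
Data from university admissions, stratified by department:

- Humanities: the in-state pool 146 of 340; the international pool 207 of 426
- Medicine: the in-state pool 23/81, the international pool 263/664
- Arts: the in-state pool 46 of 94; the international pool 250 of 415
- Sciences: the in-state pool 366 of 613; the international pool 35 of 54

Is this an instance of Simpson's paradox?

Yes

Humanities: the in-state pool 146/340 = 42.9%, the international pool 207/426 = 48.6% → the international pool
Medicine: the in-state pool 23/81 = 28.4%, the international pool 263/664 = 39.6% → the international pool
Arts: the in-state pool 46/94 = 48.9%, the international pool 250/415 = 60.2% → the international pool
Sciences: the in-state pool 366/613 = 59.7%, the international pool 35/54 = 64.8% → the international pool
Overall: the in-state pool 581/1128 = 51.5%, the international pool 755/1559 = 48.4% → the in-state pool
The international pool wins each department group but the in-state pool wins overall — the comparison reverses. The international pool's applicants skew toward Medicine, which has a lower base rate.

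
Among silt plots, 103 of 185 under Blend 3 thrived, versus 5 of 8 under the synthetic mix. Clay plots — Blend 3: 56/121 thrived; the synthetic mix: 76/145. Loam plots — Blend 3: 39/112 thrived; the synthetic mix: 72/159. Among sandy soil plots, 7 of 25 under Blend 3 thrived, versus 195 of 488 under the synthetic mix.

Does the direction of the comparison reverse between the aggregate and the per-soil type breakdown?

Yes

Silt: Blend 3 103/185 = 55.7%, the synthetic mix 5/8 = 62.5% → the synthetic mix
Clay: Blend 3 56/121 = 46.3%, the synthetic mix 76/145 = 52.4% → the synthetic mix
Loam: Blend 3 39/112 = 34.8%, the synthetic mix 72/159 = 45.3% → the synthetic mix
Sandy soil: Blend 3 7/25 = 28.0%, the synthetic mix 195/488 = 40.0% → the synthetic mix
Overall: Blend 3 205/443 = 46.3%, the synthetic mix 348/800 = 43.5% → Blend 3
The synthetic mix wins each soil group but Blend 3 wins overall — the comparison reverses. The synthetic mix's plots skew toward sandy soil, which has a lower base rate.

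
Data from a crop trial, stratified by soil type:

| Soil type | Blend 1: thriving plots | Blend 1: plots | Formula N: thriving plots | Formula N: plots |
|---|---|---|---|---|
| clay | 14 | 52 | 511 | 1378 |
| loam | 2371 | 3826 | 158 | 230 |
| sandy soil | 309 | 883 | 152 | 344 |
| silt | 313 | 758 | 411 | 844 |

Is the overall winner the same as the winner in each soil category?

No

Clay: Blend 1 14/52 = 26.9%, Formula N 511/1378 = 37.1% → Formula N
Loam: Blend 1 2371/3826 = 62.0%, Formula N 158/230 = 68.7% → Formula N
Sandy soil: Blend 1 309/883 = 35.0%, Formula N 152/344 = 44.2% → Formula N
Silt: Blend 1 313/758 = 41.3%, Formula N 411/844 = 48.7% → Formula N
Overall: Blend 1 3007/5519 = 54.5%, Formula N 1232/2796 = 44.1% → Blend 1
Formula N wins each soil group but Blend 1 wins overall — the comparison reverses. Formula N's plots skew toward clay, which has a lower base rate.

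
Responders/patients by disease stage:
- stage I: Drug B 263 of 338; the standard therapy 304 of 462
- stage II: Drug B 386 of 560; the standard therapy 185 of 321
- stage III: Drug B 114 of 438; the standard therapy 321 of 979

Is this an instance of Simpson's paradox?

No

Stage I: Drug B 263/338 = 77.8%, the standard therapy 304/462 = 65.8% → Drug B
Stage II: Drug B 386/560 = 68.9%, the standard therapy 185/321 = 57.6% → Drug B
Stage III: Drug B 114/438 = 26.0%, the standard therapy 321/979 = 32.8% → the standard therapy
Overall: Drug B 763/1336 = 57.1%, the standard therapy 810/1762 = 46.0% → Drug B
Neither sweeps: Drug B wins 2 of 3 groups, the standard therapy wins 1. Drug B wins overall but not every group — no Simpson reversal.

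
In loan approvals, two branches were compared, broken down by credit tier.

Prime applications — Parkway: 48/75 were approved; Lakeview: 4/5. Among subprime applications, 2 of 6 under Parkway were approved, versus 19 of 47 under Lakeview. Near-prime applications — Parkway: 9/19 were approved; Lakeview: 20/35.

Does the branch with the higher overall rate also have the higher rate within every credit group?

No

Prime: Parkway 48/75 = 64.0%, Lakeview 4/5 = 80.0% → Lakeview
Subprime: Parkway 2/6 = 33.3%, Lakeview 19/47 = 40.4% → Lakeview
Near-prime: Parkway 9/19 = 47.4%, Lakeview 20/35 = 57.1% → Lakeview
Overall: Parkway 59/100 = 59.0%, Lakeview 43/87 = 49.4% → Parkway
Lakeview wins each credit group but Parkway wins overall — the comparison reverses. Lakeview's applications skew toward subprime, which has a lower base rate.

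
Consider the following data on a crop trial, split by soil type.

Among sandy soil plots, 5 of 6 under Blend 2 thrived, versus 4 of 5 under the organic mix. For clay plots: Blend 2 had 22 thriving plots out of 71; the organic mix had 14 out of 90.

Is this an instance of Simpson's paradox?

No

Sandy soil: Blend 2 5/6 = 83.3%, the organic mix 4/5 = 80.0% → Blend 2
Clay: Blend 2 22/71 = 31.0%, the organic mix 14/90 = 15.6% → Blend 2
Overall: Blend 2 27/77 = 35.1%, the organic mix 18/95 = 18.9% → Blend 2
Blend 2 wins overall and in every soil group — no reversal.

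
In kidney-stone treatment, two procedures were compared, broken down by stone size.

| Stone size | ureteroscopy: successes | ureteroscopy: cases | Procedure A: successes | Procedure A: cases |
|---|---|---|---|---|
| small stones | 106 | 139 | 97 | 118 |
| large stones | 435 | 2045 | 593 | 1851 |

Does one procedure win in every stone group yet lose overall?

Small stones: ureteroscopy 106/139 = 76.3%, Procedure A 97/118 = 82.2% → Procedure A
Large stones: ureteroscopy 435/2045 = 21.3%, Procedure A 593/1851 = 32.0% → Procedure A
Overall: ureteroscopy 541/2184 = 24.8%, Procedure A 690/1969 = 35.0% → Procedure A
Procedure A wins overall and in every stone group — no reversal.

No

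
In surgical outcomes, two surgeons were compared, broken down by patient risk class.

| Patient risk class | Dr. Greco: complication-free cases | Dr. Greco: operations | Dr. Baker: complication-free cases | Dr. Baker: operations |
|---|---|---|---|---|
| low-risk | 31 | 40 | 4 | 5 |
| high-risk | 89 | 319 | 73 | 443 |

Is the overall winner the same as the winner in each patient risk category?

Low-risk: Dr. Greco 31/40 = 77.5%, Dr. Baker 4/5 = 80.0% → Dr. Baker
High-risk: Dr. Greco 89/319 = 27.9%, Dr. Baker 73/443 = 16.5% → Dr. Greco
Overall: Dr. Greco 120/359 = 33.4%, Dr. Baker 77/448 = 17.2% → Dr. Greco
Neither sweeps: Dr. Greco wins 1 of 2 groups, Dr. Baker wins 1. Dr. Greco wins overall but not every group — no Simpson reversal.

No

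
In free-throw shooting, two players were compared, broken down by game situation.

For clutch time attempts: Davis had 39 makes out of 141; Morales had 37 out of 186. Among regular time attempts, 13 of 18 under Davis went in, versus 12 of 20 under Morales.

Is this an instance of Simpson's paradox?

Clutch time: Davis 39/141 = 27.7%, Morales 37/186 = 19.9% → Davis
Regular time: Davis 13/18 = 72.2%, Morales 12/20 = 60.0% → Davis
Overall: Davis 52/159 = 32.7%, Morales 49/206 = 23.8% → Davis
Davis wins overall and in every game group — no reversal.

No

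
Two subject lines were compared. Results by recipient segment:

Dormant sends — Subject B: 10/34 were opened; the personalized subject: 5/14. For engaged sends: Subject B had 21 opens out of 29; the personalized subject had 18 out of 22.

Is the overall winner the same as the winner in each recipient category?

Yes

Dormant: Subject B 10/34 = 29.4%, the personalized subject 5/14 = 35.7% → the personalized subject
Engaged: Subject B 21/29 = 72.4%, the personalized subject 18/22 = 81.8% → the personalized subject
Overall: Subject B 31/63 = 49.2%, the personalized subject 23/36 = 63.9% → the personalized subject
The personalized subject wins overall and in every recipient group — no reversal.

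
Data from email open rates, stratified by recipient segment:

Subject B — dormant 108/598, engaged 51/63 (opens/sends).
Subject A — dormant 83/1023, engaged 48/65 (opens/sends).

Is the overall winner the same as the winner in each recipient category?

Dormant: Subject B 108/598 = 18.1%, Subject A 83/1023 = 8.1% → Subject B
Engaged: Subject B 51/63 = 81.0%, Subject A 48/65 = 73.8% → Subject B
Overall: Subject B 159/661 = 24.1%, Subject A 131/1088 = 12.0% → Subject B
Subject B wins overall and in every recipient group — no reversal.

Yes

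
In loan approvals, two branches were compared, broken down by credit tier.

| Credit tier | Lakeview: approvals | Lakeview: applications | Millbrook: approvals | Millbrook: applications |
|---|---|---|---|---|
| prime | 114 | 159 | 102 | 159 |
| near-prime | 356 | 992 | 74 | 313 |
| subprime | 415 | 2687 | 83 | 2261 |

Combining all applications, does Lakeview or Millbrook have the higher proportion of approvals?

Lakeview

Prime: Lakeview 114/159 = 71.7%, Millbrook 102/159 = 64.2% → Lakeview
Near-prime: Lakeview 356/992 = 35.9%, Millbrook 74/313 = 23.6% → Lakeview
Subprime: Lakeview 415/2687 = 15.4%, Millbrook 83/2261 = 3.7% → Lakeview
Overall: Lakeview 885/3838 = 23.1%, Millbrook 259/2733 = 9.5% → Lakeview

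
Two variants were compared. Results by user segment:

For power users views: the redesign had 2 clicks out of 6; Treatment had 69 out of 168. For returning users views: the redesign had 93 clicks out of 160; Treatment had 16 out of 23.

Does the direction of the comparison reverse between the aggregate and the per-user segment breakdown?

Yes

Power users: the redesign 2/6 = 33.3%, Treatment 69/168 = 41.1% → Treatment
Returning users: the redesign 93/160 = 58.1%, Treatment 16/23 = 69.6% → Treatment
Overall: the redesign 95/166 = 57.2%, Treatment 85/191 = 44.5% → the redesign
Treatment wins each user group but the redesign wins overall — the comparison reverses. Treatment's views skew toward power users, which has a lower base rate.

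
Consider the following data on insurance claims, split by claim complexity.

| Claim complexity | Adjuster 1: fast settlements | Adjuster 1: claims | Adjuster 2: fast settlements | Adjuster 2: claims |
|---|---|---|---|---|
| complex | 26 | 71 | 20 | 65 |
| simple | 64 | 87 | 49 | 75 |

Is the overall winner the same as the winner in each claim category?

Complex: Adjuster 1 26/71 = 36.6%, Adjuster 2 20/65 = 30.8% → Adjuster 1
Simple: Adjuster 1 64/87 = 73.6%, Adjuster 2 49/75 = 65.3% → Adjuster 1
Overall: Adjuster 1 90/158 = 57.0%, Adjuster 2 69/140 = 49.3% → Adjuster 1
Adjuster 1 wins overall and in every claim group — no reversal.

Yes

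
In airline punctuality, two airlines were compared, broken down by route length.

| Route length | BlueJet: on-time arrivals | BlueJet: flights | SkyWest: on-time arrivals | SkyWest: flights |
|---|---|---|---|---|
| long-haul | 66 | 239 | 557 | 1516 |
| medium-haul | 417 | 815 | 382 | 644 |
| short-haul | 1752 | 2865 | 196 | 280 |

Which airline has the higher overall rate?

Long-haul: BlueJet 66/239 = 27.6%, SkyWest 557/1516 = 36.7% → SkyWest
Medium-haul: BlueJet 417/815 = 51.2%, SkyWest 382/644 = 59.3% → SkyWest
Short-haul: BlueJet 1752/2865 = 61.2%, SkyWest 196/280 = 70.0% → SkyWest
Overall: BlueJet 2235/3919 = 57.0%, SkyWest 1135/2440 = 46.5% → BlueJet
(SkyWest wins every route group but BlueJet wins overall — SkyWest's flights skew toward the low-rate long-haul group.)

BlueJet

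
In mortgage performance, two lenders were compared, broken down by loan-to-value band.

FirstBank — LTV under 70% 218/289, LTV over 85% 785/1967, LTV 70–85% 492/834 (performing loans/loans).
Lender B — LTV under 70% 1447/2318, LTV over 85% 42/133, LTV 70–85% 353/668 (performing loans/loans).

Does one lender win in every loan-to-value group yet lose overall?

LTV under 70%: FirstBank 218/289 = 75.4%, Lender B 1447/2318 = 62.4% → FirstBank
LTV over 85%: FirstBank 785/1967 = 39.9%, Lender B 42/133 = 31.6% → FirstBank
LTV 70–85%: FirstBank 492/834 = 59.0%, Lender B 353/668 = 52.8% → FirstBank
Overall: FirstBank 1495/3090 = 48.4%, Lender B 1842/3119 = 59.1% → Lender B
FirstBank wins each loan-to-value group but Lender B wins overall — the comparison reverses. FirstBank's loans skew toward LTV over 85%, which has a lower base rate.

Yes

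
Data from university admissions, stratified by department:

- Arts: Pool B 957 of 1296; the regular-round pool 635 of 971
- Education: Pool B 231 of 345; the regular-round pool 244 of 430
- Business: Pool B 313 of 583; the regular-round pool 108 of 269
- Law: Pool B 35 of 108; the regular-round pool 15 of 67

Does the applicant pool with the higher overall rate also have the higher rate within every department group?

Arts: Pool B 957/1296 = 73.8%, the regular-round pool 635/971 = 65.4% → Pool B
Education: Pool B 231/345 = 67.0%, the regular-round pool 244/430 = 56.7% → Pool B
Business: Pool B 313/583 = 53.7%, the regular-round pool 108/269 = 40.1% → Pool B
Law: Pool B 35/108 = 32.4%, the regular-round pool 15/67 = 22.4% → Pool B
Overall: Pool B 1536/2332 = 65.9%, the regular-round pool 1002/1737 = 57.7% → Pool B
Pool B wins overall and in every department group — no reversal.

Yes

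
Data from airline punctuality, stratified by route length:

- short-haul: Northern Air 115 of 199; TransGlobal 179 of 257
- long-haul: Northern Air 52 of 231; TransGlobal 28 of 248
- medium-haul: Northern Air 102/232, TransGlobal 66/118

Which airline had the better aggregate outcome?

Short-haul: Northern Air 115/199 = 57.8%, TransGlobal 179/257 = 69.6% → TransGlobal
Long-haul: Northern Air 52/231 = 22.5%, TransGlobal 28/248 = 11.3% → Northern Air
Medium-haul: Northern Air 102/232 = 44.0%, TransGlobal 66/118 = 55.9% → TransGlobal
Overall: Northern Air 269/662 = 40.6%, TransGlobal 273/623 = 43.8% → TransGlobal
(Neither sweeps every route group, but TransGlobal has the higher pooled rate.)

TransGlobal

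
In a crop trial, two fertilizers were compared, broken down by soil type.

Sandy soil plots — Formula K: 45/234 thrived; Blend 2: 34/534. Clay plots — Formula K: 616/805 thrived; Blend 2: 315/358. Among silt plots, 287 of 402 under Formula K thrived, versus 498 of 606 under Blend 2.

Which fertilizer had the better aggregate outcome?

Sandy soil: Formula K 45/234 = 19.2%, Blend 2 34/534 = 6.4% → Formula K
Clay: Formula K 616/805 = 76.5%, Blend 2 315/358 = 88.0% → Blend 2
Silt: Formula K 287/402 = 71.4%, Blend 2 498/606 = 82.2% → Blend 2
Overall: Formula K 948/1441 = 65.8%, Blend 2 847/1498 = 56.5% → Formula K
(Neither sweeps every soil group, but Formula K has the higher pooled rate.)

Formula K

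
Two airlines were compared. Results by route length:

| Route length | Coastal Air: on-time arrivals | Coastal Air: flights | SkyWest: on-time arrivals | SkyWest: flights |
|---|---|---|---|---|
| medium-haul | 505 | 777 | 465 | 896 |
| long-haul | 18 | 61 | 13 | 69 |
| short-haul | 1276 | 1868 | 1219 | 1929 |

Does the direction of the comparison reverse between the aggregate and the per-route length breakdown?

No

Medium-haul: Coastal Air 505/777 = 65.0%, SkyWest 465/896 = 51.9% → Coastal Air
Long-haul: Coastal Air 18/61 = 29.5%, SkyWest 13/69 = 18.8% → Coastal Air
Short-haul: Coastal Air 1276/1868 = 68.3%, SkyWest 1219/1929 = 63.2% → Coastal Air
Overall: Coastal Air 1799/2706 = 66.5%, SkyWest 1697/2894 = 58.6% → Coastal Air
Coastal Air wins overall and in every route group — no reversal.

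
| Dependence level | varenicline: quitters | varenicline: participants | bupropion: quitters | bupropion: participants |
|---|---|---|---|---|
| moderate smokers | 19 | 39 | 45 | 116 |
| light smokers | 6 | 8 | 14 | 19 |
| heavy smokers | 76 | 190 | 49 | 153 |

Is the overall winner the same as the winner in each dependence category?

Yes

Moderate smokers: varenicline 19/39 = 48.7%, bupropion 45/116 = 38.8% → varenicline
Light smokers: varenicline 6/8 = 75.0%, bupropion 14/19 = 73.7% → varenicline
Heavy smokers: varenicline 76/190 = 40.0%, bupropion 49/153 = 32.0% → varenicline
Overall: varenicline 101/237 = 42.6%, bupropion 108/288 = 37.5% → varenicline
Varenicline wins overall and in every dependence group — no reversal.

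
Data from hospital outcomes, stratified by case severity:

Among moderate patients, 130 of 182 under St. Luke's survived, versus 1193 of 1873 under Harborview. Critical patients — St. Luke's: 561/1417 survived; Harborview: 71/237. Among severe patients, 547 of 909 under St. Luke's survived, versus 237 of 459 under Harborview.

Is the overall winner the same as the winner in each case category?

No

Moderate: St. Luke's 130/182 = 71.4%, Harborview 1193/1873 = 63.7% → St. Luke's
Critical: St. Luke's 561/1417 = 39.6%, Harborview 71/237 = 30.0% → St. Luke's
Severe: St. Luke's 547/909 = 60.2%, Harborview 237/459 = 51.6% → St. Luke's
Overall: St. Luke's 1238/2508 = 49.4%, Harborview 1501/2569 = 58.4% → Harborview
St. Luke's wins each case group but Harborview wins overall — the comparison reverses. St. Luke's's patients skew toward critical, which has a lower base rate.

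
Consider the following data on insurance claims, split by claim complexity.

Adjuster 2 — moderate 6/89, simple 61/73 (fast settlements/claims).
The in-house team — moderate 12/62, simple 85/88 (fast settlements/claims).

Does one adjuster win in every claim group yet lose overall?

Moderate: Adjuster 2 6/89 = 6.7%, the in-house team 12/62 = 19.4% → the in-house team
Simple: Adjuster 2 61/73 = 83.6%, the in-house team 85/88 = 96.6% → the in-house team
Overall: Adjuster 2 67/162 = 41.4%, the in-house team 97/150 = 64.7% → the in-house team
The in-house team wins overall and in every claim group — no reversal.

No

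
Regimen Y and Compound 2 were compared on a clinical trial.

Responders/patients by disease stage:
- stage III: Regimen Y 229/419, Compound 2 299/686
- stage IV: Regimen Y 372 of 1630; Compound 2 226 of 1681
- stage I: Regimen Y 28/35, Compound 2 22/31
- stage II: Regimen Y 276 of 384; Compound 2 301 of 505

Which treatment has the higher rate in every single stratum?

Regimen Y

Stage III: Regimen Y 229/419 = 54.7%, Compound 2 299/686 = 43.6% → Regimen Y
Stage IV: Regimen Y 372/1630 = 22.8%, Compound 2 226/1681 = 13.4% → Regimen Y
Stage I: Regimen Y 28/35 = 80.0%, Compound 2 22/31 = 71.0% → Regimen Y
Stage II: Regimen Y 276/384 = 71.9%, Compound 2 301/505 = 59.6% → Regimen Y
Regimen Y has the higher rate in all 4 groups.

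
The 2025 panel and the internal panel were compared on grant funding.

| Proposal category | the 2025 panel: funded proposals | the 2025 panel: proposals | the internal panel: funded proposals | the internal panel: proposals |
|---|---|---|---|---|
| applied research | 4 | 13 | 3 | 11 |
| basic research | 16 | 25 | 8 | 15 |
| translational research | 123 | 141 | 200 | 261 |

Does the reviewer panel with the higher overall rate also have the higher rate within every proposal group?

Yes

Applied research: the 2025 panel 4/13 = 30.8%, the internal panel 3/11 = 27.3% → the 2025 panel
Basic research: the 2025 panel 16/25 = 64.0%, the internal panel 8/15 = 53.3% → the 2025 panel
Translational research: the 2025 panel 123/141 = 87.2%, the internal panel 200/261 = 76.6% → the 2025 panel
Overall: the 2025 panel 143/179 = 79.9%, the internal panel 211/287 = 73.5% → the 2025 panel
The 2025 panel wins overall and in every proposal group — no reversal.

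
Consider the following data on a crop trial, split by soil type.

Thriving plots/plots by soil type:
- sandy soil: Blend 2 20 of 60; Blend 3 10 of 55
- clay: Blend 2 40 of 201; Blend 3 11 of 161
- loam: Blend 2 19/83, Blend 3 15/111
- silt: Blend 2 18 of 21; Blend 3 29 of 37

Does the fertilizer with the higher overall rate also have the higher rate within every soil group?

Yes

Sandy soil: Blend 2 20/60 = 33.3%, Blend 3 10/55 = 18.2% → Blend 2
Clay: Blend 2 40/201 = 19.9%, Blend 3 11/161 = 6.8% → Blend 2
Loam: Blend 2 19/83 = 22.9%, Blend 3 15/111 = 13.5% → Blend 2
Silt: Blend 2 18/21 = 85.7%, Blend 3 29/37 = 78.4% → Blend 2
Overall: Blend 2 97/365 = 26.6%, Blend 3 65/364 = 17.9% → Blend 2
Blend 2 wins overall and in every soil group — no reversal.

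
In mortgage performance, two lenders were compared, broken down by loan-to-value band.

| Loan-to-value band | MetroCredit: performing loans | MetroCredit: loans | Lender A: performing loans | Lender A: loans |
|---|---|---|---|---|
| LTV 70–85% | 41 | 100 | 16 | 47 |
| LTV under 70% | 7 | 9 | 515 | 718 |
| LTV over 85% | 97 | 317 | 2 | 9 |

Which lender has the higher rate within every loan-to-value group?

MetroCredit

LTV 70–85%: MetroCredit 41/100 = 41.0%, Lender A 16/47 = 34.0% → MetroCredit
LTV under 70%: MetroCredit 7/9 = 77.8%, Lender A 515/718 = 71.7% → MetroCredit
LTV over 85%: MetroCredit 97/317 = 30.6%, Lender A 2/9 = 22.2% → MetroCredit
MetroCredit has the higher rate in all 3 groups.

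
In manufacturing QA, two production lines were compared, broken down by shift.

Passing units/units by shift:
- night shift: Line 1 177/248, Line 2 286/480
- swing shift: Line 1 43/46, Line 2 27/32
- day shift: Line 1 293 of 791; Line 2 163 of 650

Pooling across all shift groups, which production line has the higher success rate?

Line 1

Night shift: Line 1 177/248 = 71.4%, Line 2 286/480 = 59.6% → Line 1
Swing shift: Line 1 43/46 = 93.5%, Line 2 27/32 = 84.4% → Line 1
Day shift: Line 1 293/791 = 37.0%, Line 2 163/650 = 25.1% → Line 1
Overall: Line 1 513/1085 = 47.3%, Line 2 476/1162 = 41.0% → Line 1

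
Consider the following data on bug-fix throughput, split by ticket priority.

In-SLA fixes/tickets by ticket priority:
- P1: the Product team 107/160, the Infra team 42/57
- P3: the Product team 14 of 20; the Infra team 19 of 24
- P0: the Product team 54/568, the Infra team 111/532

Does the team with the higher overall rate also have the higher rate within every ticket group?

P1: the Product team 107/160 = 66.9%, the Infra team 42/57 = 73.7% → the Infra team
P3: the Product team 14/20 = 70.0%, the Infra team 19/24 = 79.2% → the Infra team
P0: the Product team 54/568 = 9.5%, the Infra team 111/532 = 20.9% → the Infra team
Overall: the Product team 175/748 = 23.4%, the Infra team 172/613 = 28.1% → the Infra team
The Infra team wins overall and in every ticket group — no reversal.

Yes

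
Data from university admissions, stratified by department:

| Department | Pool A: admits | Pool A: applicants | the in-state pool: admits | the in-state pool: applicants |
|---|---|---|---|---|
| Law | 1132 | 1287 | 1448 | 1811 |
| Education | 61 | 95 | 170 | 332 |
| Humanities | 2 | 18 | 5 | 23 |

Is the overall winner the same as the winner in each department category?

No

Law: Pool A 1132/1287 = 88.0%, the in-state pool 1448/1811 = 80.0% → Pool A
Education: Pool A 61/95 = 64.2%, the in-state pool 170/332 = 51.2% → Pool A
Humanities: Pool A 2/18 = 11.1%, the in-state pool 5/23 = 21.7% → the in-state pool
Overall: Pool A 1195/1400 = 85.4%, the in-state pool 1623/2166 = 74.9% → Pool A
Neither sweeps: Pool A wins 2 of 3 groups, the in-state pool wins 1. Pool A wins overall but not every group — no Simpson reversal.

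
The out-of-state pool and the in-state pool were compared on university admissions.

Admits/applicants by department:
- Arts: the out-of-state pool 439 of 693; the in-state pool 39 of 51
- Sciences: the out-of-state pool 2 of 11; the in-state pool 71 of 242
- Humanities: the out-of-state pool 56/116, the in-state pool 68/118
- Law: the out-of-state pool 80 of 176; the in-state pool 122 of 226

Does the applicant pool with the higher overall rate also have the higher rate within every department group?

Arts: the out-of-state pool 439/693 = 63.3%, the in-state pool 39/51 = 76.5% → the in-state pool
Sciences: the out-of-state pool 2/11 = 18.2%, the in-state pool 71/242 = 29.3% → the in-state pool
Humanities: the out-of-state pool 56/116 = 48.3%, the in-state pool 68/118 = 57.6% → the in-state pool
Law: the out-of-state pool 80/176 = 45.5%, the in-state pool 122/226 = 54.0% → the in-state pool
Overall: the out-of-state pool 577/996 = 57.9%, the in-state pool 300/637 = 47.1% → the out-of-state pool
The in-state pool wins each department group but the out-of-state pool wins overall — the comparison reverses. The in-state pool's applicants skew toward Sciences, which has a lower base rate.

No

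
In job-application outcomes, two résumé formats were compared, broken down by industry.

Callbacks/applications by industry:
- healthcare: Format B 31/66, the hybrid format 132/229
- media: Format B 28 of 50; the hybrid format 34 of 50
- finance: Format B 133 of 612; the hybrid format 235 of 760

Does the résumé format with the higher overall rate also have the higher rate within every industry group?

Healthcare: Format B 31/66 = 47.0%, the hybrid format 132/229 = 57.6% → the hybrid format
Media: Format B 28/50 = 56.0%, the hybrid format 34/50 = 68.0% → the hybrid format
Finance: Format B 133/612 = 21.7%, the hybrid format 235/760 = 30.9% → the hybrid format
Overall: Format B 192/728 = 26.4%, the hybrid format 401/1039 = 38.6% → the hybrid format
The hybrid format wins overall and in every industry group — no reversal.

Yes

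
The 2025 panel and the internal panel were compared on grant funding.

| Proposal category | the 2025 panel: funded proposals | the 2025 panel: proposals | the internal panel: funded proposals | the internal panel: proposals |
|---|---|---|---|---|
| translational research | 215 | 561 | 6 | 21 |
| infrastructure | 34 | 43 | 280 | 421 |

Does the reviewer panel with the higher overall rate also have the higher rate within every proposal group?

Translational research: the 2025 panel 215/561 = 38.3%, the internal panel 6/21 = 28.6% → the 2025 panel
Infrastructure: the 2025 panel 34/43 = 79.1%, the internal panel 280/421 = 66.5% → the 2025 panel
Overall: the 2025 panel 249/604 = 41.2%, the internal panel 286/442 = 64.7% → the internal panel
The 2025 panel wins each proposal group but the internal panel wins overall — the comparison reverses. The 2025 panel's proposals skew toward translational research, which has a lower base rate.

No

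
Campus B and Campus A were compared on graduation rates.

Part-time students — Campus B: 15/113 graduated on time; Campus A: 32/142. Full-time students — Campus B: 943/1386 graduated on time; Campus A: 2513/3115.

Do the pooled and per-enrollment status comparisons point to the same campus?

Yes

Part-time: Campus B 15/113 = 13.3%, Campus A 32/142 = 22.5% → Campus A
Full-time: Campus B 943/1386 = 68.0%, Campus A 2513/3115 = 80.7% → Campus A
Overall: Campus B 958/1499 = 63.9%, Campus A 2545/3257 = 78.1% → Campus A
Campus A wins overall and in every enrollment group — no reversal.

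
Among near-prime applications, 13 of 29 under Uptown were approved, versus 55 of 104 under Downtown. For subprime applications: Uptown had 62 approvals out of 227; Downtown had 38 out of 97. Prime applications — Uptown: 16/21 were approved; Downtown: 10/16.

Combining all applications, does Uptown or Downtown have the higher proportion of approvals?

Downtown

Near-prime: Uptown 13/29 = 44.8%, Downtown 55/104 = 52.9% → Downtown
Subprime: Uptown 62/227 = 27.3%, Downtown 38/97 = 39.2% → Downtown
Prime: Uptown 16/21 = 76.2%, Downtown 10/16 = 62.5% → Uptown
Overall: Uptown 91/277 = 32.9%, Downtown 103/217 = 47.5% → Downtown
(Neither sweeps every credit group, but Downtown has the higher pooled rate.)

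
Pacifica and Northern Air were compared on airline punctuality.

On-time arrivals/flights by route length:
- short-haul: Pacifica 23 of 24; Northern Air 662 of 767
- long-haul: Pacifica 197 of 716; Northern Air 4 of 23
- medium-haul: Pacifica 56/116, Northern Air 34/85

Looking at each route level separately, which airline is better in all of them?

Pacifica

Short-haul: Pacifica 23/24 = 95.8%, Northern Air 662/767 = 86.3% → Pacifica
Long-haul: Pacifica 197/716 = 27.5%, Northern Air 4/23 = 17.4% → Pacifica
Medium-haul: Pacifica 56/116 = 48.3%, Northern Air 34/85 = 40.0% → Pacifica
Pacifica has the higher rate in all 3 groups.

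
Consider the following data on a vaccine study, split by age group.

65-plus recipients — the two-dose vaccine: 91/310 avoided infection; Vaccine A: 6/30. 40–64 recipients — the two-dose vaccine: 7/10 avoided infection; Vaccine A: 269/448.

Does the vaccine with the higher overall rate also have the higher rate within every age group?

65-plus: the two-dose vaccine 91/310 = 29.4%, Vaccine A 6/30 = 20.0% → the two-dose vaccine
40–64: the two-dose vaccine 7/10 = 70.0%, Vaccine A 269/448 = 60.0% → the two-dose vaccine
Overall: the two-dose vaccine 98/320 = 30.6%, Vaccine A 275/478 = 57.5% → Vaccine A
The two-dose vaccine wins each age group but Vaccine A wins overall — the comparison reverses. The two-dose vaccine's recipients skew toward 65-plus, which has a lower base rate.

No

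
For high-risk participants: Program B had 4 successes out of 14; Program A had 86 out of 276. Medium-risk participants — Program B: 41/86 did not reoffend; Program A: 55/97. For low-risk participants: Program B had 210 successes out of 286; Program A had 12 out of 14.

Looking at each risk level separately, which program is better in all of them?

Program A

High-risk: Program B 4/14 = 28.6%, Program A 86/276 = 31.2% → Program A
Medium-risk: Program B 41/86 = 47.7%, Program A 55/97 = 56.7% → Program A
Low-risk: Program B 210/286 = 73.4%, Program A 12/14 = 85.7% → Program A
Program A has the higher rate in all 3 groups.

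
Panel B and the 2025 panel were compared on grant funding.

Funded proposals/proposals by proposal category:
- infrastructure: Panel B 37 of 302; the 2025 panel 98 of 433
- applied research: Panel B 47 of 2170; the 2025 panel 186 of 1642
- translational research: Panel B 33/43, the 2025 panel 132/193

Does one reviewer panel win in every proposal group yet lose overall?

No

Infrastructure: Panel B 37/302 = 12.3%, the 2025 panel 98/433 = 22.6% → the 2025 panel
Applied research: Panel B 47/2170 = 2.2%, the 2025 panel 186/1642 = 11.3% → the 2025 panel
Translational research: Panel B 33/43 = 76.7%, the 2025 panel 132/193 = 68.4% → Panel B
Overall: Panel B 117/2515 = 4.7%, the 2025 panel 416/2268 = 18.3% → the 2025 panel
Neither sweeps: Panel B wins 1 of 3 groups, the 2025 panel wins 2. The 2025 panel wins overall but not every group — no Simpson reversal.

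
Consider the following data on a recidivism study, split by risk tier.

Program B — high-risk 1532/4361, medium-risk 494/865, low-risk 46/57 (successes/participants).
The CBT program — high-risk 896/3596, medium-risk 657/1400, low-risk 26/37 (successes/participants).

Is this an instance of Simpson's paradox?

High-risk: Program B 1532/4361 = 35.1%, the CBT program 896/3596 = 24.9% → Program B
Medium-risk: Program B 494/865 = 57.1%, the CBT program 657/1400 = 46.9% → Program B
Low-risk: Program B 46/57 = 80.7%, the CBT program 26/37 = 70.3% → Program B
Overall: Program B 2072/5283 = 39.2%, the CBT program 1579/5033 = 31.4% → Program B
Program B wins overall and in every risk group — no reversal.

No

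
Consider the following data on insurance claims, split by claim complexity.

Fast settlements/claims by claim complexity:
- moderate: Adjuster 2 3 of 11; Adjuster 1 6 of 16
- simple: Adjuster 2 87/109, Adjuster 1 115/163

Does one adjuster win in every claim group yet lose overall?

No

Moderate: Adjuster 2 3/11 = 27.3%, Adjuster 1 6/16 = 37.5% → Adjuster 1
Simple: Adjuster 2 87/109 = 79.8%, Adjuster 1 115/163 = 70.6% → Adjuster 2
Overall: Adjuster 2 90/120 = 75.0%, Adjuster 1 121/179 = 67.6% → Adjuster 2
Neither sweeps: Adjuster 2 wins 1 of 2 groups, Adjuster 1 wins 1. Adjuster 2 wins overall but not every group — no Simpson reversal.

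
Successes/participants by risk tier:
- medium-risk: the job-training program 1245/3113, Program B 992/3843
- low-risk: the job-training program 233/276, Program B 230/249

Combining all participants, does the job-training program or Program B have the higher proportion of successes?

Medium-risk: the job-training program 1245/3113 = 40.0%, Program B 992/3843 = 25.8% → the job-training program
Low-risk: the job-training program 233/276 = 84.4%, Program B 230/249 = 92.4% → Program B
Overall: the job-training program 1478/3389 = 43.6%, Program B 1222/4092 = 29.9% → the job-training program
(Neither sweeps every risk group, but the job-training program has the higher pooled rate.)

the job-training program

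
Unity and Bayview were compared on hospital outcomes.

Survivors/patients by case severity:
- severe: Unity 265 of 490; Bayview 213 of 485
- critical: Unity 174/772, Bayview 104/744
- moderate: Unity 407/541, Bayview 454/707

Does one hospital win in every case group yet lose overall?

Severe: Unity 265/490 = 54.1%, Bayview 213/485 = 43.9% → Unity
Critical: Unity 174/772 = 22.5%, Bayview 104/744 = 14.0% → Unity
Moderate: Unity 407/541 = 75.2%, Bayview 454/707 = 64.2% → Unity
Overall: Unity 846/1803 = 46.9%, Bayview 771/1936 = 39.8% → Unity
Unity wins overall and in every case group — no reversal.

No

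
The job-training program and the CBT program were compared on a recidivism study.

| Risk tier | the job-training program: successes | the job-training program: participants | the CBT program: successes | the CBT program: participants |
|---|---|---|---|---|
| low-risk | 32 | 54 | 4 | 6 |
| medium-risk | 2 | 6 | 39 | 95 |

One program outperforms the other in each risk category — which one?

Low-risk: the job-training program 32/54 = 59.3%, the CBT program 4/6 = 66.7% → the CBT program
Medium-risk: the job-training program 2/6 = 33.3%, the CBT program 39/95 = 41.1% → the CBT program
The CBT program has the higher rate in both groups.

the CBT program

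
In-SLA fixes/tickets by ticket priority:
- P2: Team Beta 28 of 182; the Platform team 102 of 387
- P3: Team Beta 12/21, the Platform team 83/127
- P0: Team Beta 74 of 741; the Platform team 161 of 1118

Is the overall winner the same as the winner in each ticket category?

Yes

P2: Team Beta 28/182 = 15.4%, the Platform team 102/387 = 26.4% → the Platform team
P3: Team Beta 12/21 = 57.1%, the Platform team 83/127 = 65.4% → the Platform team
P0: Team Beta 74/741 = 10.0%, the Platform team 161/1118 = 14.4% → the Platform team
Overall: Team Beta 114/944 = 12.1%, the Platform team 346/1632 = 21.2% → the Platform team
The Platform team wins overall and in every ticket group — no reversal.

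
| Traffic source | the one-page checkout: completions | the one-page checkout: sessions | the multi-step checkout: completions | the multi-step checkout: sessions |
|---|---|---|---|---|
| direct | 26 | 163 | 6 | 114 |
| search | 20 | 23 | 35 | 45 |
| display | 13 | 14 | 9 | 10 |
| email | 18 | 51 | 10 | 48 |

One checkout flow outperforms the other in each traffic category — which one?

the one-page checkout

Direct: the one-page checkout 26/163 = 16.0%, the multi-step checkout 6/114 = 5.3% → the one-page checkout
Search: the one-page checkout 20/23 = 87.0%, the multi-step checkout 35/45 = 77.8% → the one-page checkout
Display: the one-page checkout 13/14 = 92.9%, the multi-step checkout 9/10 = 90.0% → the one-page checkout
Email: the one-page checkout 18/51 = 35.3%, the multi-step checkout 10/48 = 20.8% → the one-page checkout
The one-page checkout has the higher rate in all 4 groups.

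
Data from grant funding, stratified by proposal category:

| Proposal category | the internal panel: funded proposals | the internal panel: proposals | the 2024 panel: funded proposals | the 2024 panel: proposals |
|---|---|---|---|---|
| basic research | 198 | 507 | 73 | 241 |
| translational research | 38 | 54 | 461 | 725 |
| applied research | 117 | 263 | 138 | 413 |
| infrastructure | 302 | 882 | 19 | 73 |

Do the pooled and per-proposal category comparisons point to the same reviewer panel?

No

Basic research: the internal panel 198/507 = 39.1%, the 2024 panel 73/241 = 30.3% → the internal panel
Translational research: the internal panel 38/54 = 70.4%, the 2024 panel 461/725 = 63.6% → the internal panel
Applied research: the internal panel 117/263 = 44.5%, the 2024 panel 138/413 = 33.4% → the internal panel
Infrastructure: the internal panel 302/882 = 34.2%, the 2024 panel 19/73 = 26.0% → the internal panel
Overall: the internal panel 655/1706 = 38.4%, the 2024 panel 691/1452 = 47.6% → the 2024 panel
The internal panel wins each proposal group but the 2024 panel wins overall — the comparison reverses. The internal panel's proposals skew toward infrastructure, which has a lower base rate.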